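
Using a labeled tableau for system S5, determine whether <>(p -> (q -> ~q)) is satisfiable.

1. <>(p -> (q -> ~q)), 0
2. p -> (q -> ~q), 1
3. q -> ~q, 1
4. ~q, 1
Accessibility: 0R0, 0R1, 1R0, 1R1

Satisfiable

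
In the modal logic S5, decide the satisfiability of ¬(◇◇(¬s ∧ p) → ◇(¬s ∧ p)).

Unsatisfiable

1. ¬(◇◇(¬s ∧ p) → ◇(¬s ∧ p)), w0
2. ◇◇(¬s ∧ p), w0
3. ¬◇(¬s ∧ p), w0
4. ¬(¬s ∧ p), w0
5. ¬p, w0
6. ◇(¬s ∧ p), w1
7. ¬(¬s ∧ p), w1
8. ¬p, w1
9. ¬s ∧ p, w2
10. ¬s, w2
11. p, w2
12. ¬(¬s ∧ p), w2
13. ¬p, w2
Accessibility: w0Rw0, w0Rw1, w0Rw2, w1Rw0, w1Rw1, w1Rw2, w2Rw0, w2Rw1, w2Rw2
Branch closes: p and ¬p both at w2.
All branches of the tableau close; one closing branch shown above.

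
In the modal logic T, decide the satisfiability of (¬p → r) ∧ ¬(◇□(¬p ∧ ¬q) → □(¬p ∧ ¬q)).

Satisfiable (open branch found)

1. (¬p → r) ∧ ¬(◇□(¬p ∧ ¬q) → □(¬p ∧ ¬q)), 0
2. ¬p → r, 0   [∧-rule on 1]
3. ¬(◇□(¬p ∧ ¬q) → □(¬p ∧ ¬q)), 0   [∧-rule on 1]
4. ◇□(¬p ∧ ¬q), 0   [¬→-rule on 3]
5. ¬□(¬p ∧ ¬q), 0   [¬→-rule on 3]
6. r, 0   [→-rule on 2 (branches; this branch)]
7. □(¬p ∧ ¬q), 1   [◇-rule on 4: fresh world 1, 0R1]
8. ¬p ∧ ¬q, 1   [□-rule on 7 via 1R1]
9. ¬p, 1   [∧-rule on 8]
10. ¬q, 1   [∧-rule on 8]
11. ¬(¬p ∧ ¬q), 2   [¬□-rule on 5: fresh world 2, 0R2]
12. q, 2   [¬∧-rule on 11 (branches; this branch)]
Accessibility: 0R0, 0R1, 0R2, 1R1, 2R2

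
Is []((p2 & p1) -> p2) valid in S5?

Tableau for the negation ~[]((p2 & p1) -> p2):
1. ~[]((p2 & p1) -> p2), 0
2. ~((p2 & p1) -> p2), 1
3. p2 & p1, 1
4. ~p2, 1
5. p2, 1
6. p1, 1
Accessibility: 0R0, 0R1, 1R0, 1R1
Branch closes: p2 and ~p2 both at 1.
All branches of the negation close; one closing branch shown above.

Valid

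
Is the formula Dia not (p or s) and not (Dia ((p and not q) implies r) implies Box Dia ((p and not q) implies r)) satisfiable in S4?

1. Dia not (p or s) and not (Dia ((p and not q) implies r) implies Box Dia ((p and not q) implies r)), w0
2. Dia not (p or s), w0
3. not (Dia ((p and not q) implies r) implies Box Dia ((p and not q) implies r)), w0
4. Dia ((p and not q) implies r), w0
5. not Box Dia ((p and not q) implies r), w0
6. not (p or s), w1
7. not p, w1
8. not s, w1
9. (p and not q) implies r, w2
10. r, w2
11. not Dia ((p and not q) implies r), w3
12. not ((p and not q) implies r), w3
13. p and not q, w3
14. not r, w3
15. p, w3
16. not q, w3
Accessibility: w0Rw0, w0Rw1, w0Rw2, w0Rw3, w1Rw1, w2Rw2, w3Rw3

Satisfiable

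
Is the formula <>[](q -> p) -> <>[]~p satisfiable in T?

1. <>[](q -> p) -> <>[]~p, 0
2. <>[]~p, 0
3. []~p, 1
4. ~p, 1
Accessibility: 0R0, 0R1, 1R1

Yes, satisfiable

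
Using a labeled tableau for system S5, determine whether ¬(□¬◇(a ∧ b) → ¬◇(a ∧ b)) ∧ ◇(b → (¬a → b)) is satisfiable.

1. ¬(□¬◇(a ∧ b) → ¬◇(a ∧ b)) ∧ ◇(b → (¬a → b)), w0
2. ¬(□¬◇(a ∧ b) → ¬◇(a ∧ b)), w0
3. ◇(b → (¬a → b)), w0
4. □¬◇(a ∧ b), w0
5. ◇(a ∧ b), w0
6. ¬◇(a ∧ b), w0
7. ¬(a ∧ b), w0
8. ¬b, w0
9. b → (¬a → b), w1
10. ¬◇(a ∧ b), w1
11. ¬(a ∧ b), w1
12. ¬a → b, w1
13. ¬b, w1
14. a, w1
15. a ∧ b, w2
16. a, w2
17. b, w2
18. ¬◇(a ∧ b), w2
19. ¬(a ∧ b), w2
20. ¬b, w2
Accessibility: w0Rw0, w0Rw1, w0Rw2, w1Rw0, w1Rw1, w1Rw2, w2Rw0, w2Rw1, w2Rw2
Branch closes: b and ¬b both at w2.
(One branch shown.) All branches close.

Unsatisfiable (every branch closes)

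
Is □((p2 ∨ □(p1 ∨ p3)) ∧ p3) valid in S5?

Tableau for the negation ¬□((p2 ∨ □(p1 ∨ p3)) ∧ p3):
1. ¬□((p2 ∨ □(p1 ∨ p3)) ∧ p3), u
2. ¬((p2 ∨ □(p1 ∨ p3)) ∧ p3), v   [¬□-rule on 1: fresh world v, uRv]
3. ¬p3, v   [¬∧-rule on 2 (branches; this branch)]
Accessibility: uRu, uRv, vRu, vRv
The negation has an open branch (countermodel exists).

Invalid (countermodel exists)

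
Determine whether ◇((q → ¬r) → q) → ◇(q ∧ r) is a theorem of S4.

Invalid (countermodel exists)

Tableau for the negation ¬(◇((q → ¬r) → q) → ◇(q ∧ r)):
1. ¬(◇((q → ¬r) → q) → ◇(q ∧ r)), u
2. ◇((q → ¬r) → q), u   [¬→-rule on 1]
3. ¬◇(q ∧ r), u   [¬→-rule on 1]
4. ¬(q ∧ r), u   [¬◇-rule on 3 via uRu]
5. ¬r, u   [¬∧-rule on 4 (branches; this branch)]
6. (q → ¬r) → q, v   [◇-rule on 2: fresh world v, uRv]
7. ¬(q ∧ r), v   [¬◇-rule on 3 via uRv]
8. q, v   [→-rule on 6 (branches; this branch)]
9. ¬r, v   [¬∧-rule on 7 (branches; this branch)]
Accessibility: uRu, uRv, vRv
The negation has an open branch (countermodel exists).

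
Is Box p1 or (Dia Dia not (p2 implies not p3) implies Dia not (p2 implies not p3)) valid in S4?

Yes, valid

Tableau for the negation not (Box p1 or (Dia Dia not (p2 implies not p3) implies Dia not (p2 implies not p3))):
1. not (Box p1 or (Dia Dia not (p2 implies not p3) implies Dia not (p2 implies not p3))), 0
2. not Box p1, 0
3. not (Dia Dia not (p2 implies not p3) implies Dia not (p2 implies not p3)), 0
4. Dia Dia not (p2 implies not p3), 0
5. not Dia not (p2 implies not p3), 0
6. p2 implies not p3, 0
7. not p3, 0
8. not p1, 1
9. p2 implies not p3, 1
10. not p3, 1
11. Dia not (p2 implies not p3), 2
12. p2 implies not p3, 2
13. not p3, 2
14. not (p2 implies not p3), 3
15. p2, 3
16. p3, 3
17. p2 implies not p3, 3
18. not p3, 3
Accessibility: 0R0, 0R1, 0R2, 0R3, 1R1, 2R2, 2R3, 3R3
Branch closes: p3 and not p3 both at 3.
Every branch of the negation's tableau closes; the branch above is one of them.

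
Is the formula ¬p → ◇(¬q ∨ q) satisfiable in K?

Yes, satisfiable

1. ¬p → ◇(¬q ∨ q), 0
2. ◇(¬q ∨ q), 0
3. ¬q ∨ q, 1
4. q, 1
Accessibility: 0R1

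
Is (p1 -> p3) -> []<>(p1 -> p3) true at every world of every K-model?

Tableau for the negation ~((p1 -> p3) -> []<>(p1 -> p3)):
1. ~((p1 -> p3) -> []<>(p1 -> p3)), 0
2. p1 -> p3, 0
3. ~[]<>(p1 -> p3), 0
4. p3, 0
5. ~<>(p1 -> p3), 1
Accessibility: 0R1
The negation has an open branch (countermodel exists).

Invalid (countermodel exists)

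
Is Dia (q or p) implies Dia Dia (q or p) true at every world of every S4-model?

Yes, valid

Tableau for the negation not (Dia (q or p) implies Dia Dia (q or p)):
1. not (Dia (q or p) implies Dia Dia (q or p)), u
2. Dia (q or p), u   [neg-implies-rule on 1]
3. not Dia Dia (q or p), u   [neg-implies-rule on 1]
4. not Dia (q or p), u   [neg-Dia-rule on 3 via uRu]
5. not (q or p), u   [neg-Dia-rule on 4 via uRu]
6. not q, u   [neg-or-rule on 5]
7. not p, u   [neg-or-rule on 5]
8. q or p, v   [Dia-rule on 2: fresh world v, uRv]
9. not Dia (q or p), v   [neg-Dia-rule on 3 via uRv]
10. not (q or p), v   [neg-Dia-rule on 4 via uRv]
11. not q, v   [neg-or-rule on 10]
12. not p, v   [neg-or-rule on 10]
13. p, v   [or-rule on 8 (branches; this branch)]
Accessibility: uRu, uRv, vRv
Branch closes: p and not p both at v.
Every branch of the negation's tableau closes; the branch above is one of them.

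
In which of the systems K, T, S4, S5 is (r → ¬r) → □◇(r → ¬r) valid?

S5

S5-tableau for the negation ¬((r → ¬r) → □◇(r → ¬r)):
1. ¬((r → ¬r) → □◇(r → ¬r)), w0
2. r → ¬r, w0
3. ¬□◇(r → ¬r), w0
4. ¬r, w0
5. ¬◇(r → ¬r), w1
6. ¬(r → ¬r), w0
7. r, w0
Accessibility: w0Rw0, w0Rw1, w1Rw0, w1Rw1
Branch closes: r and ¬r both at w0.
Every branch closes (one shown): valid in S5.
S4-tableau for the negation ¬((r → ¬r) → □◇(r → ¬r)):
1. ¬((r → ¬r) → □◇(r → ¬r)), w0
2. r → ¬r, w0
3. ¬□◇(r → ¬r), w0
4. ¬r, w0
5. ¬◇(r → ¬r), w1
6. ¬(r → ¬r), w1
7. r, w1
Accessibility: w0Rw0, w0Rw1, w1Rw1
Complete open branch: countermodel on an S4-frame, so not valid in S4, nor in K, T (the same frame is also a K-frame and a T-frame).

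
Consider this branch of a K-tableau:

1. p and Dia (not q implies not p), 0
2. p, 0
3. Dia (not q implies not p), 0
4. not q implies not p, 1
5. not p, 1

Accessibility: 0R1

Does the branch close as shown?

No, open

There is no literal clash: for every atom and world, at most one sign appears.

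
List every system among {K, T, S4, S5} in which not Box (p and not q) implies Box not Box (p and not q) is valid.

S4-tableau for the negation not (not Box (p and not q) implies Box not Box (p and not q)):
1. not (not Box (p and not q) implies Box not Box (p and not q)), u
2. not Box (p and not q), u
3. not Box not Box (p and not q), u
4. not (p and not q), v
5. q, v
6. Box (p and not q), w
7. p and not q, w
8. p, w
9. not q, w
Accessibility: uRu, uRv, uRw, vRv, wRw
Complete open branch: countermodel on an S4-frame, so not valid in S4, nor in K, T (the same frame is also a K-frame and a T-frame).
S5-tableau for the negation not (not Box (p and not q) implies Box not Box (p and not q)):
1. not (not Box (p and not q) implies Box not Box (p and not q)), u
2. not Box (p and not q), u
3. not Box not Box (p and not q), u
4. not (p and not q), v
5. q, v
6. Box (p and not q), w
7. p and not q, u
8. p, u
9. not q, u
10. p and not q, v
11. p, v
12. not q, v
Accessibility: uRu, uRv, uRw, vRu, vRv, vRw, wRu, wRv, wRw
Branch closes: q and not q both at v.
Every branch closes (one shown): valid in S5.

S5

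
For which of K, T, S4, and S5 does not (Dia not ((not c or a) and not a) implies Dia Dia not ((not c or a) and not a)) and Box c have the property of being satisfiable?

K

T-tableau for the formula:
1. not (Dia not ((not c or a) and not a) implies Dia Dia not ((not c or a) and not a)) and Box c, w0
2. not (Dia not ((not c or a) and not a) implies Dia Dia not ((not c or a) and not a)), w0
3. Box c, w0
4. Dia not ((not c or a) and not a), w0
5. not Dia Dia not ((not c or a) and not a), w0
6. c, w0
7. not Dia not ((not c or a) and not a), w0
8. (not c or a) and not a, w0
9. not c or a, w0
10. not a, w0
11. a, w0
Accessibility: w0Rw0
Branch closes: a and not a both at w0.
Every branch closes (one shown): unsatisfiable in T, hence also in S4, S5 (every S4/S5-frame is a T-frame).
K-tableau for the formula:
1. not (Dia not ((not c or a) and not a) implies Dia Dia not ((not c or a) and not a)) and Box c, w0
2. not (Dia not ((not c or a) and not a) implies Dia Dia not ((not c or a) and not a)), w0
3. Box c, w0
4. Dia not ((not c or a) and not a), w0
5. not Dia Dia not ((not c or a) and not a), w0
6. not ((not c or a) and not a), w1
7. c, w1
8. not Dia not ((not c or a) and not a), w1
9. a, w1
Accessibility: w0Rw1
Complete open branch: satisfiable in K.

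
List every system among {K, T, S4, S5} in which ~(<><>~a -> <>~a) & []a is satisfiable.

K, T

T-tableau for the formula:
1. ~(<><>~a -> <>~a) & []a, w0
2. ~(<><>~a -> <>~a), w0   [&-rule on 1]
3. []a, w0   [&-rule on 1]
4. <><>~a, w0   [~->-rule on 2]
5. ~<>~a, w0   [~->-rule on 2]
6. a, w0   [[]-rule on 3 via w0Rw0]
7. <>~a, w1   [<>-rule on 4: fresh world w1, w0Rw1]
8. a, w1   [[]-rule on 3 via w0Rw1]
9. ~a, w2   [<>-rule on 7: fresh world w2, w1Rw2]
Accessibility: w0Rw0, w0Rw1, w1Rw1, w1Rw2, w2Rw2
Complete open branch: satisfiable in T, hence also in K (this T-model is also a K-model).
S4-tableau for the formula:
1. ~(<><>~a -> <>~a) & []a, w0
2. ~(<><>~a -> <>~a), w0   [&-rule on 1]
3. []a, w0   [&-rule on 1]
4. <><>~a, w0   [~->-rule on 2]
5. ~<>~a, w0   [~->-rule on 2]
6. a, w0   [[]-rule on 3 via w0Rw0]
7. <>~a, w1   [<>-rule on 4: fresh world w1, w0Rw1]
8. a, w1   [[]-rule on 3 via w0Rw1]
9. ~a, w2   [<>-rule on 7: fresh world w2, w1Rw2]
10. a, w2   [[]-rule on 3 via w0Rw2]
Accessibility: w0Rw0, w0Rw1, w0Rw2, w1Rw1, w1Rw2, w2Rw2
Branch closes: a and ~a both at w2.
Every branch closes (one shown): unsatisfiable in S4, hence also in S5 (every S5-frame is an S4-frame).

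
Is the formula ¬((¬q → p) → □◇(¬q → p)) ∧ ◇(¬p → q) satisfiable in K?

1. ¬((¬q → p) → □◇(¬q → p)) ∧ ◇(¬p → q), w0
2. ¬((¬q → p) → □◇(¬q → p)), w0   [∧-rule on 1]
3. ◇(¬p → q), w0   [∧-rule on 1]
4. ¬q → p, w0   [¬→-rule on 2]
5. ¬□◇(¬q → p), w0   [¬→-rule on 2]
6. p, w0   [→-rule on 4 (branches; this branch)]
7. ¬p → q, w1   [◇-rule on 3: fresh world w1, w0Rw1]
8. q, w1   [→-rule on 7 (branches; this branch)]
9. ¬◇(¬q → p), w2   [¬□-rule on 5: fresh world w2, w0Rw2]
Accessibility: w0Rw1, w0Rw2

Satisfiable (open branch found)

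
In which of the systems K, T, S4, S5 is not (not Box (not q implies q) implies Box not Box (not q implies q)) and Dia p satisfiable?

K, T, S4

S5-tableau for the formula:
1. not (not Box (not q implies q) implies Box not Box (not q implies q)) and Dia p, w0
2. not (not Box (not q implies q) implies Box not Box (not q implies q)), w0   [and-rule on 1]
3. Dia p, w0   [and-rule on 1]
4. not Box (not q implies q), w0   [neg-implies-rule on 2]
5. not Box not Box (not q implies q), w0   [neg-implies-rule on 2]
6. p, w1   [Dia-rule on 3: fresh world w1, w0Rw1]
7. not (not q implies q), w2   [neg-Box-rule on 4: fresh world w2, w0Rw2]
8. not q, w2   [neg-implies-rule on 7]
9. Box (not q implies q), w3   [neg-Box-rule on 5: fresh world w3, w0Rw3]
10. not q implies q, w0   [Box-rule on 9 via w3Rw0]
11. not q implies q, w1   [Box-rule on 9 via w3Rw1]
12. not q implies q, w2   [Box-rule on 9 via w3Rw2]
13. not q implies q, w3   [Box-rule on 9 via w3Rw3]
14. q, w0   [implies-rule on 10 (branches; this branch)]
15. q, w1   [implies-rule on 11 (branches; this branch)]
16. q, w2   [implies-rule on 12 (branches; this branch)]
Accessibility: w0Rw0, w0Rw1, w0Rw2, w0Rw3, w1Rw0, w1Rw1, w1Rw2, w1Rw3, w2Rw0, w2Rw1, w2Rw2, w2Rw3, w3Rw0, w3Rw1, w3Rw2, w3Rw3
Branch closes: q and not q both at w2.
Every branch closes (one shown): unsatisfiable in S5.
S4-tableau for the formula:
1. not (not Box (not q implies q) implies Box not Box (not q implies q)) and Dia p, w0
2. not (not Box (not q implies q) implies Box not Box (not q implies q)), w0   [and-rule on 1]
3. Dia p, w0   [and-rule on 1]
4. not Box (not q implies q), w0   [neg-implies-rule on 2]
5. not Box not Box (not q implies q), w0   [neg-implies-rule on 2]
6. p, w1   [Dia-rule on 3: fresh world w1, w0Rw1]
7. not (not q implies q), w2   [neg-Box-rule on 4: fresh world w2, w0Rw2]
8. not q, w2   [neg-implies-rule on 7]
9. Box (not q implies q), w3   [neg-Box-rule on 5: fresh world w3, w0Rw3]
10. not q implies q, w3   [Box-rule on 9 via w3Rw3]
11. q, w3   [implies-rule on 10 (branches; this branch)]
Accessibility: w0Rw0, w0Rw1, w0Rw2, w0Rw3, w1Rw1, w2Rw2, w3Rw3
Complete open branch: satisfiable in S4, hence also in K, T (this S4-model is also a K-model and a T-model).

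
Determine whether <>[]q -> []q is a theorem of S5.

Tableau for the negation ~(<>[]q -> []q):
1. ~(<>[]q -> []q), 0
2. <>[]q, 0
3. ~[]q, 0
4. []q, 1
5. q, 0
6. q, 1
7. ~q, 2
8. q, 2
Accessibility: 0R0, 0R1, 0R2, 1R0, 1R1, 1R2, 2R0, 2R1, 2R2
Branch closes: q and ~q both at 2.
Every branch of the negation's tableau closes; the branch above is one of them.

Valid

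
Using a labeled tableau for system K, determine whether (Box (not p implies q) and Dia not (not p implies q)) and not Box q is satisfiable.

Unsatisfiable (every branch closes)

1. (Box (not p implies q) and Dia not (not p implies q)) and not Box q, w0
2. Box (not p implies q) and Dia not (not p implies q), w0   [and-rule on 1]
3. not Box q, w0   [and-rule on 1]
4. Box (not p implies q), w0   [and-rule on 2]
5. Dia not (not p implies q), w0   [and-rule on 2]
6. not q, w1   [neg-Box-rule on 3: fresh world w1, w0Rw1]
7. not p implies q, w1   [Box-rule on 4 via w0Rw1]
8. p, w1   [implies-rule on 7 (branches; this branch)]
9. not (not p implies q), w2   [Dia-rule on 5: fresh world w2, w0Rw2]
10. not p, w2   [neg-implies-rule on 9]
11. not q, w2   [neg-implies-rule on 9]
12. not p implies q, w2   [Box-rule on 4 via w0Rw2]
13. q, w2   [implies-rule on 12 (branches; this branch)]
Accessibility: w0Rw1, w0Rw2
Branch closes: q and not q both at w2.
All branches of the tableau close; one closing branch shown above.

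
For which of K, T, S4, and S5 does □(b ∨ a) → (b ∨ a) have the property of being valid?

T, S4, S5

T-tableau for the negation ¬(□(b ∨ a) → (b ∨ a)):
1. ¬(□(b ∨ a) → (b ∨ a)), 0
2. □(b ∨ a), 0
3. ¬(b ∨ a), 0
4. ¬b, 0
5. ¬a, 0
6. b ∨ a, 0
7. a, 0
Accessibility: 0R0
Branch closes: a and ¬a both at 0.
Every branch closes (one shown): valid in T, hence also in S4, S5 (every theorem of T is a theorem of S4 and S5).
K-tableau for the negation ¬(□(b ∨ a) → (b ∨ a)):
1. ¬(□(b ∨ a) → (b ∨ a)), 0
2. □(b ∨ a), 0
3. ¬(b ∨ a), 0
4. ¬b, 0
5. ¬a, 0
Complete open branch: countermodel on a K-frame, so not valid in K.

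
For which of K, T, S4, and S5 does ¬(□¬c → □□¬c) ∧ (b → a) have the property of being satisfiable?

S4-tableau for the formula:
1. ¬(□¬c → □□¬c) ∧ (b → a), 0
2. ¬(□¬c → □□¬c), 0   [∧-rule on 1]
3. b → a, 0   [∧-rule on 1]
4. □¬c, 0   [¬→-rule on 2]
5. ¬□□¬c, 0   [¬→-rule on 2]
6. ¬c, 0   [□-rule on 4 via 0R0]
7. a, 0   [→-rule on 3 (branches; this branch)]
8. ¬□¬c, 1   [¬□-rule on 5: fresh world 1, 0R1]
9. ¬c, 1   [□-rule on 4 via 0R1]
10. c, 2   [¬□-rule on 8: fresh world 2, 1R2]
11. ¬c, 2   [□-rule on 4 via 0R2]
Accessibility: 0R0, 0R1, 0R2, 1R1, 1R2, 2R2
Branch closes: c and ¬c both at 2.
Every branch closes (one shown): unsatisfiable in S4, hence also in S5 (every S5-frame is an S4-frame).
T-tableau for the formula:
1. ¬(□¬c → □□¬c) ∧ (b → a), 0
2. ¬(□¬c → □□¬c), 0   [∧-rule on 1]
3. b → a, 0   [∧-rule on 1]
4. □¬c, 0   [¬→-rule on 2]
5. ¬□□¬c, 0   [¬→-rule on 2]
6. ¬c, 0   [□-rule on 4 via 0R0]
7. a, 0   [→-rule on 3 (branches; this branch)]
8. ¬□¬c, 1   [¬□-rule on 5: fresh world 1, 0R1]
9. ¬c, 1   [□-rule on 4 via 0R1]
10. c, 2   [¬□-rule on 8: fresh world 2, 1R2]
Accessibility: 0R0, 0R1, 1R1, 1R2, 2R2
Complete open branch: satisfiable in T, hence also in K (this T-model is also a K-model).

K, T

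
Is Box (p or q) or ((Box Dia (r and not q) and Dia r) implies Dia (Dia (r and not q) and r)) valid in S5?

Valid

Tableau for the negation not (Box (p or q) or ((Box Dia (r and not q) and Dia r) implies Dia (Dia (r and not q) and r))):
1. not (Box (p or q) or ((Box Dia (r and not q) and Dia r) implies Dia (Dia (r and not q) and r))), 0
2. not Box (p or q), 0
3. not ((Box Dia (r and not q) and Dia r) implies Dia (Dia (r and not q) and r)), 0
4. Box Dia (r and not q) and Dia r, 0
5. not Dia (Dia (r and not q) and r), 0
6. Box Dia (r and not q), 0
7. Dia r, 0
8. not (Dia (r and not q) and r), 0
9. Dia (r and not q), 0
10. not r, 0
11. not (p or q), 1
12. not p, 1
13. not q, 1
14. not (Dia (r and not q) and r), 1
15. Dia (r and not q), 1
16. not r, 1
17. r, 2
18. not (Dia (r and not q) and r), 2
19. Dia (r and not q), 2
20. not Dia (r and not q), 2
21. not (r and not q), 0
22. not (r and not q), 1
23. not (r and not q), 2
24. q, 0
25. q, 2
26. r and not q, 3
27. r, 3
28. not q, 3
29. not (Dia (r and not q) and r), 3
30. Dia (r and not q), 3
31. not (r and not q), 3
32. not Dia (r and not q), 3
33. q, 3
Accessibility: 0R0, 0R1, 0R2, 0R3, 1R0, 1R1, 1R2, 1R3, 2R0, 2R1, 2R2, 2R3, 3R0, 3R1, 3R2, 3R3
Branch closes: q and not q both at 3.
Every branch of the negation's tableau closes; the branch above is one of them.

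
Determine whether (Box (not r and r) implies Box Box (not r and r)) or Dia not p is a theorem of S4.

Valid in S4

Tableau for the negation not ((Box (not r and r) implies Box Box (not r and r)) or Dia not p):
1. not ((Box (not r and r) implies Box Box (not r and r)) or Dia not p), w0
2. not (Box (not r and r) implies Box Box (not r and r)), w0   [neg-or-rule on 1]
3. not Dia not p, w0   [neg-or-rule on 1]
4. Box (not r and r), w0   [neg-implies-rule on 2]
5. not Box Box (not r and r), w0   [neg-implies-rule on 2]
6. p, w0   [neg-Dia-rule on 3 via w0Rw0]
7. not r and r, w0   [Box-rule on 4 via w0Rw0]
8. not r, w0   [and-rule on 7]
9. r, w0   [and-rule on 7]
Accessibility: w0Rw0
Branch closes: r and not r both at w0.
Every branch of the negation's tableau closes; the branch above is one of them.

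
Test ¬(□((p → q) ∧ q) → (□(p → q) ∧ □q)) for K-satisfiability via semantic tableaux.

1. ¬(□((p → q) ∧ q) → (□(p → q) ∧ □q)), 0
2. □((p → q) ∧ q), 0   [¬→-rule on 1]
3. ¬(□(p → q) ∧ □q), 0   [¬→-rule on 1]
4. ¬□(p → q), 0   [¬∧-rule on 3 (branches; this branch)]
5. ¬(p → q), 1   [¬□-rule on 4: fresh world 1, 0R1]
6. p, 1   [¬→-rule on 5]
7. ¬q, 1   [¬→-rule on 5]
8. (p → q) ∧ q, 1   [□-rule on 2 via 0R1]
9. p → q, 1   [∧-rule on 8]
10. q, 1   [∧-rule on 8]
Accessibility: 0R1
Branch closes: q and ¬q both at 1.
Every branch closes; the branch above is one of them.

No, unsatisfiable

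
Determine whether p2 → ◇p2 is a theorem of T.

Tableau for the negation ¬(p2 → ◇p2):
1. ¬(p2 → ◇p2), 0
2. p2, 0
3. ¬◇p2, 0
4. ¬p2, 0
Accessibility: 0R0
Branch closes: p2 and ¬p2 both at 0.
Every branch of the negation's tableau closes; the branch above is one of them.

Valid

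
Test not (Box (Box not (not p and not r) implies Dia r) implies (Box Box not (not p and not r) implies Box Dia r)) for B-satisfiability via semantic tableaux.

1. not (Box (Box not (not p and not r) implies Dia r) implies (Box Box not (not p and not r) implies Box Dia r)), u
2. Box (Box not (not p and not r) implies Dia r), u
3. not (Box Box not (not p and not r) implies Box Dia r), u
4. Box Box not (not p and not r), u
5. not Box Dia r, u
6. Box not (not p and not r) implies Dia r, u
7. Box not (not p and not r), u
8. not (not p and not r), u
9. Dia r, u
10. p, u
11. not Dia r, v
12. Box not (not p and not r) implies Dia r, v
13. Box not (not p and not r), v
14. not (not p and not r), v
15. not r, u
16. not r, v
17. not Box not (not p and not r), v
18. p, v
19. r, w
20. Box not (not p and not r) implies Dia r, w
21. Box not (not p and not r), w
22. not (not p and not r), w
23. Dia r, w
24. not p and not r, x
25. not p, x
26. not r, x
27. not (not p and not r), x
28. r, x
Accessibility: uRu, uRv, uRw, vRu, vRv, vRx, wRu, wRw, xRv, xRx
Branch closes: r and not r both at x.
All branches of the tableau close; one closing branch shown above.

Unsatisfiable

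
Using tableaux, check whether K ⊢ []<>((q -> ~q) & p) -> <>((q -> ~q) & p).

Tableau for the negation ~([]<>((q -> ~q) & p) -> <>((q -> ~q) & p)):
1. ~([]<>((q -> ~q) & p) -> <>((q -> ~q) & p)), u
2. []<>((q -> ~q) & p), u
3. ~<>((q -> ~q) & p), u
The negation has an open branch (countermodel exists).

Not valid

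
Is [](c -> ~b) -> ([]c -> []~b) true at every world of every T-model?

Valid in T

Tableau for the negation ~([](c -> ~b) -> ([]c -> []~b)):
1. ~([](c -> ~b) -> ([]c -> []~b)), w0
2. [](c -> ~b), w0
3. ~([]c -> []~b), w0
4. []c, w0
5. ~[]~b, w0
6. c -> ~b, w0
7. c, w0
8. ~b, w0
9. b, w1
10. c -> ~b, w1
11. c, w1
12. ~b, w1
Accessibility: w0Rw0, w0Rw1, w1Rw1
Branch closes: b and ~b both at w1.
Every branch of the negation's tableau closes; the branch above is one of them.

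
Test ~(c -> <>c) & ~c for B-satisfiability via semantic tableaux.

1. ~(c -> <>c) & ~c, 0
2. ~(c -> <>c), 0
3. ~c, 0
4. c, 0
5. ~<>c, 0
Accessibility: 0R0
Branch closes: c and ~c both at 0.
Every branch closes; the branch above is one of them.

Unsatisfiable (every branch closes)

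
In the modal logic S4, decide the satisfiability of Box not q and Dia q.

No, unsatisfiable

1. Box not q and Dia q, w0
2. Box not q, w0   [and-rule on 1]
3. Dia q, w0   [and-rule on 1]
4. not q, w0   [Box-rule on 2 via w0Rw0]
5. q, w1   [Dia-rule on 3: fresh world w1, w0Rw1]
6. not q, w1   [Box-rule on 2 via w0Rw1]
Accessibility: w0Rw0, w0Rw1, w1Rw1
Branch closes: q and not q both at w1.
Every branch closes; the branch above is one of them.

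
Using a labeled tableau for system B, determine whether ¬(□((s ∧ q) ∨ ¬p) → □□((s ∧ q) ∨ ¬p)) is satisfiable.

1. ¬(□((s ∧ q) ∨ ¬p) → □□((s ∧ q) ∨ ¬p)), 0
2. □((s ∧ q) ∨ ¬p), 0
3. ¬□□((s ∧ q) ∨ ¬p), 0
4. (s ∧ q) ∨ ¬p, 0
5. ¬p, 0
6. ¬□((s ∧ q) ∨ ¬p), 1
7. (s ∧ q) ∨ ¬p, 1
8. ¬p, 1
9. ¬((s ∧ q) ∨ ¬p), 2
10. ¬(s ∧ q), 2
11. p, 2
12. ¬q, 2
Accessibility: 0R0, 0R1, 1R0, 1R1, 1R2, 2R1, 2R2

Satisfiable (open branch found)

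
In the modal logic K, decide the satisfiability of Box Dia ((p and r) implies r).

1. Box Dia ((p and r) implies r), u

Yes, satisfiable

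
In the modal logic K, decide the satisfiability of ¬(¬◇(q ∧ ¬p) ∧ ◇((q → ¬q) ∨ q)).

1. ¬(¬◇(q ∧ ¬p) ∧ ◇((q → ¬q) ∨ q)), 0
2. ¬◇((q → ¬q) ∨ q), 0

Satisfiable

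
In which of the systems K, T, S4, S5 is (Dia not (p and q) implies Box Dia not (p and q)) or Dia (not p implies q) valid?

T, S4, S5

K-tableau for the negation not ((Dia not (p and q) implies Box Dia not (p and q)) or Dia (not p implies q)):
1. not ((Dia not (p and q) implies Box Dia not (p and q)) or Dia (not p implies q)), 0
2. not (Dia not (p and q) implies Box Dia not (p and q)), 0
3. not Dia (not p implies q), 0
4. Dia not (p and q), 0
5. not Box Dia not (p and q), 0
6. not (p and q), 1
7. not (not p implies q), 1
8. not p, 1
9. not q, 1
10. not Dia not (p and q), 2
11. not (not p implies q), 2
12. not p, 2
13. not q, 2
Accessibility: 0R1, 0R2
Complete open branch: countermodel on a K-frame, so not valid in K.
T-tableau for the negation not ((Dia not (p and q) implies Box Dia not (p and q)) or Dia (not p implies q)):
1. not ((Dia not (p and q) implies Box Dia not (p and q)) or Dia (not p implies q)), 0
2. not (Dia not (p and q) implies Box Dia not (p and q)), 0
3. not Dia (not p implies q), 0
4. Dia not (p and q), 0
5. not Box Dia not (p and q), 0
6. not (not p implies q), 0
7. not p, 0
8. not q, 0
9. not (p and q), 1
10. not (not p implies q), 1
11. not p, 1
12. not q, 1
13. not Dia not (p and q), 2
14. not (not p implies q), 2
15. not p, 2
16. not q, 2
17. p and q, 2
18. p, 2
19. q, 2
Accessibility: 0R0, 0R1, 0R2, 1R1, 2R2
Branch closes: p and not p both at 2.
Every branch closes (one shown): valid in T, hence also in S4, S5 (every theorem of T is a theorem of S4 and S5).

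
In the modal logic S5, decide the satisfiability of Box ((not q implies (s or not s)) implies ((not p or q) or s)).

1. Box ((not q implies (s or not s)) implies ((not p or q) or s)), w0
2. (not q implies (s or not s)) implies ((not p or q) or s), w0
3. (not p or q) or s, w0
4. s, w0
Accessibility: w0Rw0

Yes, satisfiable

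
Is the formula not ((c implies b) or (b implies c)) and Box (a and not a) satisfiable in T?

1. not ((c implies b) or (b implies c)) and Box (a and not a), 0
2. not ((c implies b) or (b implies c)), 0
3. Box (a and not a), 0
4. not (c implies b), 0
5. not (b implies c), 0
6. c, 0
7. not b, 0
8. b, 0
9. not c, 0
Accessibility: 0R0
Branch closes: b and not b both at 0.
(One branch shown.) All branches close.

No, unsatisfiable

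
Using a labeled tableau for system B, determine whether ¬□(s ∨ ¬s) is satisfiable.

1. ¬□(s ∨ ¬s), w0
2. ¬(s ∨ ¬s), w1
3. ¬s, w1
4. s, w1
Accessibility: w0Rw0, w0Rw1, w1Rw0, w1Rw1
Branch closes: s and ¬s both at w1.
All branches of the tableau close; one closing branch shown above.

Unsatisfiable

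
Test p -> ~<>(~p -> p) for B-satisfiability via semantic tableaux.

Yes, satisfiable

1. p -> ~<>(~p -> p), u
2. ~<>(~p -> p), u   [->-rule on 1 (branches; this branch)]
3. ~(~p -> p), u   [~<>-rule on 2 via uRu]
4. ~p, u   [~->-rule on 3]
Accessibility: uRu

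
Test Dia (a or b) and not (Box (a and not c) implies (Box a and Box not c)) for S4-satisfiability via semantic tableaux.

1. Dia (a or b) and not (Box (a and not c) implies (Box a and Box not c)), u
2. Dia (a or b), u
3. not (Box (a and not c) implies (Box a and Box not c)), u
4. Box (a and not c), u
5. not (Box a and Box not c), u
6. a and not c, u
7. a, u
8. not c, u
9. not Box not c, u
10. a or b, v
11. a and not c, v
12. a, v
13. not c, v
14. b, v
15. c, w
16. a and not c, w
17. a, w
18. not c, w
Accessibility: uRu, uRv, uRw, vRv, wRw
Branch closes: c and not c both at w.
All branches of the tableau close; one closing branch shown above.

No, unsatisfiable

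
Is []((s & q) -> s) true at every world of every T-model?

Valid

Tableau for the negation ~[]((s & q) -> s):
1. ~[]((s & q) -> s), w0
2. ~((s & q) -> s), w1
3. s & q, w1
4. ~s, w1
5. s, w1
6. q, w1
Accessibility: w0Rw0, w0Rw1, w1Rw1
Branch closes: s and ~s both at w1.
All branches of the negation close; one closing branch shown above.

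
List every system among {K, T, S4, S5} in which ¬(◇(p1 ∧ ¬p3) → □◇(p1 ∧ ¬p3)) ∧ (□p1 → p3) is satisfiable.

S4-tableau for the formula:
1. ¬(◇(p1 ∧ ¬p3) → □◇(p1 ∧ ¬p3)) ∧ (□p1 → p3), w0
2. ¬(◇(p1 ∧ ¬p3) → □◇(p1 ∧ ¬p3)), w0   [∧-rule on 1]
3. □p1 → p3, w0   [∧-rule on 1]
4. ◇(p1 ∧ ¬p3), w0   [¬→-rule on 2]
5. ¬□◇(p1 ∧ ¬p3), w0   [¬→-rule on 2]
6. p3, w0   [→-rule on 3 (branches; this branch)]
7. p1 ∧ ¬p3, w1   [◇-rule on 4: fresh world w1, w0Rw1]
8. p1, w1   [∧-rule on 7]
9. ¬p3, w1   [∧-rule on 7]
10. ¬◇(p1 ∧ ¬p3), w2   [¬□-rule on 5: fresh world w2, w0Rw2]
11. ¬(p1 ∧ ¬p3), w2   [¬◇-rule on 10 via w2Rw2]
12. p3, w2   [¬∧-rule on 11 (branches; this branch)]
Accessibility: w0Rw0, w0Rw1, w0Rw2, w1Rw1, w2Rw2
Complete open branch: satisfiable in S4, hence also in K, T (this S4-model is also a K-model and a T-model).
S5-tableau for the formula:
1. ¬(◇(p1 ∧ ¬p3) → □◇(p1 ∧ ¬p3)) ∧ (□p1 → p3), w0
2. ¬(◇(p1 ∧ ¬p3) → □◇(p1 ∧ ¬p3)), w0   [∧-rule on 1]
3. □p1 → p3, w0   [∧-rule on 1]
4. ◇(p1 ∧ ¬p3), w0   [¬→-rule on 2]
5. ¬□◇(p1 ∧ ¬p3), w0   [¬→-rule on 2]
6. p3, w0   [→-rule on 3 (branches; this branch)]
7. p1 ∧ ¬p3, w1   [◇-rule on 4: fresh world w1, w0Rw1]
8. p1, w1   [∧-rule on 7]
9. ¬p3, w1   [∧-rule on 7]
10. ¬◇(p1 ∧ ¬p3), w2   [¬□-rule on 5: fresh world w2, w0Rw2]
11. ¬(p1 ∧ ¬p3), w0   [¬◇-rule on 10 via w2Rw0]
12. ¬(p1 ∧ ¬p3), w1   [¬◇-rule on 10 via w2Rw1]
13. ¬(p1 ∧ ¬p3), w2   [¬◇-rule on 10 via w2Rw2]
14. p3, w1   [¬∧-rule on 12 (branches; this branch)]
Accessibility: w0Rw0, w0Rw1, w0Rw2, w1Rw0, w1Rw1, w1Rw2, w2Rw0, w2Rw1, w2Rw2
Branch closes: p3 and ¬p3 both at w1.
Every branch closes (one shown): unsatisfiable in S5.

K, T, S4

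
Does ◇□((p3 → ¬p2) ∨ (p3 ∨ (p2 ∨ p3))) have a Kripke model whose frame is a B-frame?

Satisfiable

1. ◇□((p3 → ¬p2) ∨ (p3 ∨ (p2 ∨ p3))), u
2. □((p3 → ¬p2) ∨ (p3 ∨ (p2 ∨ p3))), v
3. (p3 → ¬p2) ∨ (p3 ∨ (p2 ∨ p3)), u
4. (p3 → ¬p2) ∨ (p3 ∨ (p2 ∨ p3)), v
5. p3 ∨ (p2 ∨ p3), u
6. p3 ∨ (p2 ∨ p3), v
7. p2 ∨ p3, u
8. p2 ∨ p3, v
9. p3, u
10. p3, v
Accessibility: uRu, uRv, vRu, vRv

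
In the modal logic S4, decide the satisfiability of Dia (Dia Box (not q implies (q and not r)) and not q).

1. Dia (Dia Box (not q implies (q and not r)) and not q), w0
2. Dia Box (not q implies (q and not r)) and not q, w1
3. Dia Box (not q implies (q and not r)), w1
4. not q, w1
5. Box (not q implies (q and not r)), w2
6. not q implies (q and not r), w2
7. q and not r, w2
8. q, w2
9. not r, w2
Accessibility: w0Rw0, w0Rw1, w0Rw2, w1Rw1, w1Rw2, w2Rw2

Yes, satisfiable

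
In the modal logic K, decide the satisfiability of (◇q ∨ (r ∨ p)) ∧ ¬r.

Satisfiable

1. (◇q ∨ (r ∨ p)) ∧ ¬r, w0
2. ◇q ∨ (r ∨ p), w0
3. ¬r, w0
4. r ∨ p, w0
5. p, w0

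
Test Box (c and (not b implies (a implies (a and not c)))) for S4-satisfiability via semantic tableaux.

Satisfiable (open branch found)

1. Box (c and (not b implies (a implies (a and not c)))), u
2. c and (not b implies (a implies (a and not c))), u   [Box-rule on 1 via uRu]
3. c, u   [and-rule on 2]
4. not b implies (a implies (a and not c)), u   [and-rule on 2]
5. a implies (a and not c), u   [implies-rule on 4 (branches; this branch)]
6. not a, u   [implies-rule on 5 (branches; this branch)]
Accessibility: uRu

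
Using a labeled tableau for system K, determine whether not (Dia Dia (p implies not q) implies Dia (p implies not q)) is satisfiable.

Satisfiable (open branch found)

1. not (Dia Dia (p implies not q) implies Dia (p implies not q)), w0
2. Dia Dia (p implies not q), w0
3. not Dia (p implies not q), w0
4. Dia (p implies not q), w1
5. not (p implies not q), w1
6. p, w1
7. q, w1
8. p implies not q, w2
9. not q, w2
Accessibility: w0Rw1, w1Rw2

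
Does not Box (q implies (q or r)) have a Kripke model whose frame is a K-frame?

Unsatisfiable (every branch closes)

1. not Box (q implies (q or r)), 0
2. not (q implies (q or r)), 1
3. q, 1
4. not (q or r), 1
5. not q, 1
6. not r, 1
Accessibility: 0R1
Branch closes: q and not q both at 1.
(One branch shown.) All branches close.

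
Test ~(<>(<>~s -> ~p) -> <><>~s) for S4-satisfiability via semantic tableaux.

1. ~(<>(<>~s -> ~p) -> <><>~s), 0
2. <>(<>~s -> ~p), 0   [~->-rule on 1]
3. ~<><>~s, 0   [~->-rule on 1]
4. ~<>~s, 0   [~<>-rule on 3 via 0R0]
5. s, 0   [~<>-rule on 4 via 0R0]
6. <>~s -> ~p, 1   [<>-rule on 2: fresh world 1, 0R1]
7. ~<>~s, 1   [~<>-rule on 3 via 0R1]
8. s, 1   [~<>-rule on 4 via 0R1]
9. ~p, 1   [->-rule on 6 (branches; this branch)]
Accessibility: 0R0, 0R1, 1R1

Satisfiable (open branch found)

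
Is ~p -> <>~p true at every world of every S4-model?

Tableau for the negation ~(~p -> <>~p):
1. ~(~p -> <>~p), 0
2. ~p, 0
3. ~<>~p, 0
4. p, 0
Accessibility: 0R0
Branch closes: p and ~p both at 0.
Every branch of the negation's tableau closes; the branch above is one of them.

Yes, valid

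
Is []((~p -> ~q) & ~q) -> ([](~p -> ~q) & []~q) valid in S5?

Valid in S5

Tableau for the negation ~([]((~p -> ~q) & ~q) -> ([](~p -> ~q) & []~q)):
1. ~([]((~p -> ~q) & ~q) -> ([](~p -> ~q) & []~q)), 0
2. []((~p -> ~q) & ~q), 0   [~->-rule on 1]
3. ~([](~p -> ~q) & []~q), 0   [~->-rule on 1]
4. (~p -> ~q) & ~q, 0   [[]-rule on 2 via 0R0]
5. ~p -> ~q, 0   [&-rule on 4]
6. ~q, 0   [&-rule on 4]
7. ~[](~p -> ~q), 0   [~&-rule on 3 (branches; this branch)]
8. ~(~p -> ~q), 1   [~[]-rule on 7: fresh world 1, 0R1]
9. ~p, 1   [~->-rule on 8]
10. q, 1   [~->-rule on 8]
11. (~p -> ~q) & ~q, 1   [[]-rule on 2 via 0R1]
12. ~p -> ~q, 1   [&-rule on 11]
13. ~q, 1   [&-rule on 11]
Accessibility: 0R0, 0R1, 1R0, 1R1
Branch closes: q and ~q both at 1.
Every branch of the negation's tableau closes; the branch above is one of them.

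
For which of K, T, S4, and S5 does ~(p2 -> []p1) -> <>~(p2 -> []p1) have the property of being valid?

T, S4, S5

K-tableau for the negation ~(~(p2 -> []p1) -> <>~(p2 -> []p1)):
1. ~(~(p2 -> []p1) -> <>~(p2 -> []p1)), 0
2. ~(p2 -> []p1), 0   [~->-rule on 1]
3. ~<>~(p2 -> []p1), 0   [~->-rule on 1]
4. p2, 0   [~->-rule on 2]
5. ~[]p1, 0   [~->-rule on 2]
6. ~p1, 1   [~[]-rule on 5: fresh world 1, 0R1]
7. p2 -> []p1, 1   [~<>-rule on 3 via 0R1]
8. []p1, 1   [->-rule on 7 (branches; this branch)]
Accessibility: 0R1
Complete open branch: countermodel on a K-frame, so not valid in K.
T-tableau for the negation ~(~(p2 -> []p1) -> <>~(p2 -> []p1)):
1. ~(~(p2 -> []p1) -> <>~(p2 -> []p1)), 0
2. ~(p2 -> []p1), 0   [~->-rule on 1]
3. ~<>~(p2 -> []p1), 0   [~->-rule on 1]
4. p2, 0   [~->-rule on 2]
5. ~[]p1, 0   [~->-rule on 2]
6. p2 -> []p1, 0   [~<>-rule on 3 via 0R0]
7. []p1, 0   [->-rule on 6 (branches; this branch)]
8. p1, 0   [[]-rule on 7 via 0R0]
9. ~p1, 1   [~[]-rule on 5: fresh world 1, 0R1]
10. p2 -> []p1, 1   [~<>-rule on 3 via 0R1]
11. p1, 1   [[]-rule on 7 via 0R1]
Accessibility: 0R0, 0R1, 1R1
Branch closes: p1 and ~p1 both at 1.
Every branch closes (one shown): valid in T, hence also in S4, S5 (every theorem of T is a theorem of S4 and S5).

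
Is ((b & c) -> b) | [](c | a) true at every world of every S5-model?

Tableau for the negation ~(((b & c) -> b) | [](c | a)):
1. ~(((b & c) -> b) | [](c | a)), u
2. ~((b & c) -> b), u
3. ~[](c | a), u
4. b & c, u
5. ~b, u
6. b, u
7. c, u
Accessibility: uRu
Branch closes: b and ~b both at u.
All branches of the negation close; one closing branch shown above.

Valid in S5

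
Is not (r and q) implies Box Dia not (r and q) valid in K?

No, not valid

Tableau for the negation not (not (r and q) implies Box Dia not (r and q)):
1. not (not (r and q) implies Box Dia not (r and q)), 0
2. not (r and q), 0
3. not Box Dia not (r and q), 0
4. not q, 0
5. not Dia not (r and q), 1
Accessibility: 0R1
The negation has an open branch (countermodel exists).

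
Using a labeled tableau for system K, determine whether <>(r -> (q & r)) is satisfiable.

Yes, satisfiable

1. <>(r -> (q & r)), w0
2. r -> (q & r), w1
3. q & r, w1
4. q, w1
5. r, w1
Accessibility: w0Rw1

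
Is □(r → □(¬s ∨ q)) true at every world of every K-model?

No, not valid

Tableau for the negation ¬□(r → □(¬s ∨ q)):
1. ¬□(r → □(¬s ∨ q)), 0
2. ¬(r → □(¬s ∨ q)), 1
3. r, 1
4. ¬□(¬s ∨ q), 1
5. ¬(¬s ∨ q), 2
6. s, 2
7. ¬q, 2
Accessibility: 0R1, 1R2
The negation has an open branch (countermodel exists).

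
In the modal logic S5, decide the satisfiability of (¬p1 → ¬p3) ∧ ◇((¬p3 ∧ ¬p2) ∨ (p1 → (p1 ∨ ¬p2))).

1. (¬p1 → ¬p3) ∧ ◇((¬p3 ∧ ¬p2) ∨ (p1 → (p1 ∨ ¬p2))), u
2. ¬p1 → ¬p3, u
3. ◇((¬p3 ∧ ¬p2) ∨ (p1 → (p1 ∨ ¬p2))), u
4. ¬p3, u
5. (¬p3 ∧ ¬p2) ∨ (p1 → (p1 ∨ ¬p2)), v
6. p1 → (p1 ∨ ¬p2), v
7. p1 ∨ ¬p2, v
8. ¬p2, v
Accessibility: uRu, uRv, vRu, vRv

Yes, satisfiable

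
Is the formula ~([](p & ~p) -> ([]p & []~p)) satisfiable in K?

No, unsatisfiable

1. ~([](p & ~p) -> ([]p & []~p)), w0
2. [](p & ~p), w0   [~->-rule on 1]
3. ~([]p & []~p), w0   [~->-rule on 1]
4. ~[]~p, w0   [~&-rule on 3 (branches; this branch)]
5. p, w1   [~[]-rule on 4: fresh world w1, w0Rw1]
6. p & ~p, w1   [[]-rule on 2 via w0Rw1]
7. ~p, w1   [&-rule on 6]
Accessibility: w0Rw1
Branch closes: p and ~p both at w1.
Every branch closes; the branch above is one of them.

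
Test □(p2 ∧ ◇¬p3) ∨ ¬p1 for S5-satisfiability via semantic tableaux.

Satisfiable

1. □(p2 ∧ ◇¬p3) ∨ ¬p1, w0
2. ¬p1, w0
Accessibility: w0Rw0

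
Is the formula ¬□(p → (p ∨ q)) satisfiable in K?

1. ¬□(p → (p ∨ q)), u
2. ¬(p → (p ∨ q)), v
3. p, v
4. ¬(p ∨ q), v
5. ¬p, v
6. ¬q, v
Accessibility: uRv
Branch closes: p and ¬p both at v.
All branches of the tableau close; one closing branch shown above.

Unsatisfiable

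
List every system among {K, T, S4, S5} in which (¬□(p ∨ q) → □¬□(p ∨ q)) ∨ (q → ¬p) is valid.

S5

S4-tableau for the negation ¬((¬□(p ∨ q) → □¬□(p ∨ q)) ∨ (q → ¬p)):
1. ¬((¬□(p ∨ q) → □¬□(p ∨ q)) ∨ (q → ¬p)), w0
2. ¬(¬□(p ∨ q) → □¬□(p ∨ q)), w0
3. ¬(q → ¬p), w0
4. ¬□(p ∨ q), w0
5. ¬□¬□(p ∨ q), w0
6. q, w0
7. p, w0
8. ¬(p ∨ q), w1
9. ¬p, w1
10. ¬q, w1
11. □(p ∨ q), w2
12. p ∨ q, w2
13. q, w2
Accessibility: w0Rw0, w0Rw1, w0Rw2, w1Rw1, w2Rw2
Complete open branch: countermodel on an S4-frame, so not valid in S4, nor in K, T (the same frame is also a K-frame and a T-frame).
S5-tableau for the negation ¬((¬□(p ∨ q) → □¬□(p ∨ q)) ∨ (q → ¬p)):
1. ¬((¬□(p ∨ q) → □¬□(p ∨ q)) ∨ (q → ¬p)), w0
2. ¬(¬□(p ∨ q) → □¬□(p ∨ q)), w0
3. ¬(q → ¬p), w0
4. ¬□(p ∨ q), w0
5. ¬□¬□(p ∨ q), w0
6. q, w0
7. p, w0
8. ¬(p ∨ q), w1
9. ¬p, w1
10. ¬q, w1
11. □(p ∨ q), w2
12. p ∨ q, w0
13. p ∨ q, w1
14. p ∨ q, w2
15. q, w1
Accessibility: w0Rw0, w0Rw1, w0Rw2, w1Rw0, w1Rw1, w1Rw2, w2Rw0, w2Rw1, w2Rw2
Branch closes: q and ¬q both at w1.
Every branch closes (one shown): valid in S5.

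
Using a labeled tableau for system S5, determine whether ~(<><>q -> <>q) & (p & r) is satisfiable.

1. ~(<><>q -> <>q) & (p & r), 0
2. ~(<><>q -> <>q), 0
3. p & r, 0
4. <><>q, 0
5. ~<>q, 0
6. p, 0
7. r, 0
8. ~q, 0
9. <>q, 1
10. ~q, 1
11. q, 2
12. ~q, 2
Accessibility: 0R0, 0R1, 0R2, 1R0, 1R1, 1R2, 2R0, 2R1, 2R2
Branch closes: q and ~q both at 2.
All branches of the tableau close; one closing branch shown above.

Unsatisfiable (every branch closes)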